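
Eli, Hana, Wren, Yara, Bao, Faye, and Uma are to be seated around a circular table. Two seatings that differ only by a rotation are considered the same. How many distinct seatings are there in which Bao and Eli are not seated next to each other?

Without the restriction there are (6)! = 720 seatings.
Those with Bao next to Eli: fuse the pair into one unit and seat 6 units around a circle — 2·(5)! = 240.
Subtracting, 720 − 240 = 480.

480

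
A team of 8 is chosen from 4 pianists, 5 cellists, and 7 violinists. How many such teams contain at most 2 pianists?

9207

Split by how many pianists are chosen (0 through 2).
Sum: C(4,0)·C(12,8) + C(4,1)·C(12,7) + C(4,2)·C(12,6) = 495 + 3168 + 5544 = 9207.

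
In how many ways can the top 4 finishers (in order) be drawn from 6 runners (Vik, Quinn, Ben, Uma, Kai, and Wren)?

This is an ordered selection of 4 from 6: P(6,4).
That gives 6 × 5 × 4 × 3 = 360.

360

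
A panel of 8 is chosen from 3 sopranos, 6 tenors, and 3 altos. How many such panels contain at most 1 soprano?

Split by how many sopranos are chosen (0 through 1).
Sum: C(3,0)·C(9,8) + C(3,1)·C(9,7) = 9 + 108 = 117.

117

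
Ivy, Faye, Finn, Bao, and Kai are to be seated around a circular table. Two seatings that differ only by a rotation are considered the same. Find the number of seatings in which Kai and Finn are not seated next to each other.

12

Without the restriction there are (4)! = 24 seatings.
Seatings with Kai beside Finn: treat them as a block with 2 internal orders, giving 2 × (3)! = 12.
Subtracting, 24 − 12 = 12.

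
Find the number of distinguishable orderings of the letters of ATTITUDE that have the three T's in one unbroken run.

Treat the 3 copies of T as a single block. The multiset to arrange is then {TTT, A, D, E, I, U}, 6 items in all.
All 6 items are distinct, so there are (6)! = 720 arrangements.

720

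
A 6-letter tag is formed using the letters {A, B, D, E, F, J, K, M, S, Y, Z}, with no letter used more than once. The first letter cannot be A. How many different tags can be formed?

302400

The first letter has 11−1 = 10 choices (anything except A).
The remaining 5 letters are filled from the other 10 symbols without repetition: 10 × 9 × 8 × 7 × 6 = 30240.
Total: 10 × 30240 = 302400.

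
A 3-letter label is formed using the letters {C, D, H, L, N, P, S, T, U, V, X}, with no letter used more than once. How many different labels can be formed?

Choose and order 3 of the 11 symbols: the first letter has 11 options, the next 10, then 9.
11 × 10 × 9 = 990.

990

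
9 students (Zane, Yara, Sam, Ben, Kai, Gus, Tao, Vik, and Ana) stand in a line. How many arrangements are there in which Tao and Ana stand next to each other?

Glue Tao and Ana into one block (2 internal orders), leaving 8 units to arrange in a row.
So the count is 2·(8)! = 80640.

80640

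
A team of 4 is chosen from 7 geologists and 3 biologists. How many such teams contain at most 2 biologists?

Split by how many biologists are chosen (0 through 2).
Sum: C(3,0)·C(7,4) + C(3,1)·C(7,3) + C(3,2)·C(7,2) = 35 + 105 + 63 = 203.

203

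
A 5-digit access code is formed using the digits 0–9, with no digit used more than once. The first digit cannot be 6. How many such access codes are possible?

The first digit has 10−1 = 9 choices (anything except 6).
The remaining 4 digits are filled from the other 9 symbols without repetition: 9 × 8 × 7 × 6 = 3024.
Total: 9 × 3024 = 27216.

27216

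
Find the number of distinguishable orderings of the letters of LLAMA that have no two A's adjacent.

18

There are 5!/(2!·2!) = 30 arrangements of LLAMA in total.
If the two A's are adjacent, glue them into one block, leaving 4 items to arrange: (4)!/(2!) = 12 ways.
Hence 30 − 12 = 18.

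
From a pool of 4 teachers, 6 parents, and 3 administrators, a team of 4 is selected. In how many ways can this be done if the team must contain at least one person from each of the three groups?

Unrestricted: C(13,4) = 715 ways to pick any 4 of the 13.
Selections missing a whole group: no teachers → C(9,4) = 126; no parents → C(7,4) = 35; no administrators → C(10,4) = 210.
Add back selections omitting two groups (i.e. drawn from a single group): C(4,4) + C(6,4) + C(3,4) = 16.
By inclusion–exclusion: 715 − 371 + 16 = 360.

360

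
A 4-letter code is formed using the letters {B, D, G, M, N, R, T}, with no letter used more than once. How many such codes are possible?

840

Choose and order 4 of the 7 symbols: the first letter has 7 options, the next 6, then 5, 4.
That product is 7 × 6 × 5 × 4 = 840.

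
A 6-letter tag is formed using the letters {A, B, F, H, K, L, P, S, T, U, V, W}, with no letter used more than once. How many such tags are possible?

Choose and order 6 of the 12 symbols: the first letter has 12 options, the next 11, and so on down to 7.
That product is 12 × 11 × 10 × 9 × 8 × 7 = 665280.

665280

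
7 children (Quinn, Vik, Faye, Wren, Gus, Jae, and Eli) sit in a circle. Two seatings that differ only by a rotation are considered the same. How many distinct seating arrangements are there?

Fix one person's seat to break rotational symmetry; the remaining 6 people can be arranged in (6)! = 720 ways.

720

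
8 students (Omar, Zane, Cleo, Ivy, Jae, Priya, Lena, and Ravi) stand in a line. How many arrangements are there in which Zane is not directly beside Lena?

There are 8! = 40320 arrangements in all. If Zane and Lena are adjacent, merging them into one block gives 2·(7)! = 10080 arrangements.
So 40320 − 10080 = 30240 arrangements keep them apart.

30240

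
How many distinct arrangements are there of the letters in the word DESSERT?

Letter multiplicities in DESSERT: D×1, E×2, R×1, S×2, T×1.
The number of distinct arrangements is 7!/(2!·2!) = 5040/4 = 1260.

1260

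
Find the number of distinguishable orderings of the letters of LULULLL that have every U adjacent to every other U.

6

Treat the 2 copies of U as a single block. The multiset to arrange is then {UU, L, L, L, L, L}, 6 items in all.
That gives (6)!/(5!) = 6 arrangements.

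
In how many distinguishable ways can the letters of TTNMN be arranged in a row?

30

TTNMN has 5 letters with N appearing twice and T appearing twice.
So there are 5! / (2!·2!) = 30 distinguishable arrangements.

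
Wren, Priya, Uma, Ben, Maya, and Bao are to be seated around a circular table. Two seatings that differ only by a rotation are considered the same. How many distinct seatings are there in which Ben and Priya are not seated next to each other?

All circular seatings of 6 people number (5)! = 120.
Seatings with Ben beside Priya: treat them as a block with 2 internal orders, giving 2 × (4)! = 48.
Subtracting, 120 − 48 = 72.

72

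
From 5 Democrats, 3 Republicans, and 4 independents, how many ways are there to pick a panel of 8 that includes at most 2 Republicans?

Split by how many Republicans are chosen (0 through 2).
Sum: C(3,0)·C(9,8) + C(3,1)·C(9,7) + C(3,2)·C(9,6) = 9 + 108 + 252 = 369.

369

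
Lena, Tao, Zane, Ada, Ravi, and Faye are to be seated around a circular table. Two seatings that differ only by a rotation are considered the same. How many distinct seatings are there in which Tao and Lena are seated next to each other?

48

Treat {Tao, Lena} as one unit (2 internal orders) and seat the resulting 5 units around the table: (4)! circular arrangements.
So 2 × (4)! = 2 × 24 = 48.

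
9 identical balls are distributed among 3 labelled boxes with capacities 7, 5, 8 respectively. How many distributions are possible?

Without the upper bounds there are C(11,2) = 55 ways to split 9 among 3 boxes.
Subtract solutions that violate a single cap (substitute x_i' = x_i − (cap_i+1)): x_1 ≥ 8 gives C(3,2) = 3; x_2 ≥ 6 gives C(5,2) = 10; x_3 ≥ 9 gives C(2,2) = 1. Together 14.
No two caps can be exceeded simultaneously, so the pair terms are all 0.
By inclusion–exclusion the count is 55 − 14 + 0 = 41.

41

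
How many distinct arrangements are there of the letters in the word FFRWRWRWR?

Letter multiplicities in FFRWRWRWR: F×2, R×4, W×3.
So there are 9! / (4!·3!·2!) = 1260 distinguishable arrangements.

1260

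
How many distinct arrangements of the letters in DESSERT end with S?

360

Fix S in the last position and arrange the remaining 6 letters.
Those 6 letters have E appearing twice, giving (6)!/(2!) = 360.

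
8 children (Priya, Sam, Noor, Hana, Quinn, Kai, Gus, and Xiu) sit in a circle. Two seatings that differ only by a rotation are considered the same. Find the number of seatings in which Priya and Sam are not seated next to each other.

3600

All circular seatings of 8 people number (7)! = 5040.
Seatings with Priya beside Sam: treat them as a block with 2 internal orders, giving 2 × (6)! = 1440.
Subtracting, 5040 − 1440 = 3600.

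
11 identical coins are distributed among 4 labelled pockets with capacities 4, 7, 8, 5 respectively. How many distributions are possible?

Without the upper bounds there are C(14,3) = 364 ways to split 11 among 4 pockets.
Subtract solutions that violate a single cap (substitute x_i' = x_i − (cap_i+1)): x_1 ≥ 5 gives C(9,3) = 84; x_2 ≥ 8 gives C(6,3) = 20; x_3 ≥ 9 gives C(5,3) = 10; x_4 ≥ 6 gives C(8,3) = 56. Together 170.
Add back pairs where two caps are both exceeded: 0 + 0 + 1 + 0 + 0 + 0 = 1.
By inclusion–exclusion the count is 364 − 170 + 1 = 195.

195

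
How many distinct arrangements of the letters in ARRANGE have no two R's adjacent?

900

Total arrangements of ARRANGE: 7!/(2!·2!) = 1260.
Arrangements with the R's together: treat RR as one letter, giving (6)!/(2!) = 360.
Hence 1260 − 360 = 900.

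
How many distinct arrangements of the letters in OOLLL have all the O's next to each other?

4

Treat the 2 copies of O as a single block. The multiset to arrange is then {OO, L, L, L}, 4 items in all.
That gives (4)!/(3!) = 4 arrangements.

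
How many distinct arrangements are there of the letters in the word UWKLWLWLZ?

10080

Letter multiplicities in UWKLWLWLZ: K×1, L×3, U×1, W×3, Z×1.
The number of distinct arrangements is 9!/(3!·3!) = 362880/36 = 10080.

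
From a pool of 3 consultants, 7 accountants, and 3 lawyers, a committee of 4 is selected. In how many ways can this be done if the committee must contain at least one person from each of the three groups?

With no constraint there are C(13,4) = 715 possible selections.
Selections missing a whole group: no consultants → C(10,4) = 210; no accountants → C(6,4) = 15; no lawyers → C(10,4) = 210.
Add back selections omitting two groups (i.e. drawn from a single group): C(3,4) + C(7,4) + C(3,4) = 35.
By inclusion–exclusion: 715 − 435 + 35 = 315.

315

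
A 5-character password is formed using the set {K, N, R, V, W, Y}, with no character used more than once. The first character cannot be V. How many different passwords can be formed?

600

The first character has 6−1 = 5 choices (anything except V).
The remaining 4 characters are filled from the other 5 symbols without repetition: 5 × 4 × 3 × 2 = 120.
Total: 5 × 120 = 600.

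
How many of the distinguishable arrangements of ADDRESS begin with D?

With the first slot taken by D, it remains to arrange the other 6 letters (ADRESS).
Those 6 letters have S appearing twice, giving (6)!/(2!) = 360.

360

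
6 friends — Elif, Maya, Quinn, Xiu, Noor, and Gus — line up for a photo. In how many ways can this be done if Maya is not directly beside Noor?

480

There are 6! = 720 arrangements in all. If Maya and Noor are adjacent, merging them into one block gives 2·(5)! = 240 arrangements.
So 720 − 240 = 480 arrangements keep them apart.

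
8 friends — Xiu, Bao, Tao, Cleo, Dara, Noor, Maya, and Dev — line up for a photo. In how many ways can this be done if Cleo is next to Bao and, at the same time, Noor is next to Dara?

2880

Treat {Cleo,Bao} as one block (2 orders) and {Noor,Dara} as another (2 orders).
That leaves 6 units to arrange: 2 × 2 × 6! = 4 × 720 = 2880.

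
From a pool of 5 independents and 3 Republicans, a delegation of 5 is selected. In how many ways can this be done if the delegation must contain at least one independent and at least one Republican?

55

With no constraint there are C(8,5) = 56 possible selections.
Selections missing a whole group: no independents → C(3,5) = 0; no Republicans → C(5,5) = 1.
Both groups omitted at once is impossible, so 56 − 1 = 55.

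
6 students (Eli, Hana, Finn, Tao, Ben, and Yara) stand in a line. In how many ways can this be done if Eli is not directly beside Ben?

There are 6! = 720 arrangements in all. If Eli and Ben are adjacent, merging them into one block gives 2·(5)! = 240 arrangements.
So 720 − 240 = 480 arrangements keep them apart.

480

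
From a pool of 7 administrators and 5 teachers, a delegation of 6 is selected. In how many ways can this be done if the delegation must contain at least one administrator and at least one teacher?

With no constraint there are C(12,6) = 924 possible selections.
Subtract selections that omit an entire group: no administrators → C(5,6) = 0; no teachers → C(7,6) = 7.
Both groups omitted at once is impossible, so 924 − 7 = 917.

917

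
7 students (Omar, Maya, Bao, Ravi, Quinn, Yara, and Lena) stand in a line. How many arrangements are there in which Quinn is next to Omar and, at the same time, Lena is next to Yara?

Treat {Quinn,Omar} as one block (2 orders) and {Lena,Yara} as another (2 orders).
That leaves 5 units to arrange: 2 × 2 × 5! = 4 × 120 = 480.

480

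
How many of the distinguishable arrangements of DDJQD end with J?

4

Fix J in the last position and arrange the remaining 4 letters.
Those 4 letters have D appearing 3 times, giving (4)!/(3!) = 4.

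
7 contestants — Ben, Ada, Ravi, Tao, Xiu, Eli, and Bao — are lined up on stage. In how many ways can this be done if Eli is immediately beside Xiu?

Treat {Eli, Xiu} as a single unit. There are 6 units to order, and the pair itself can be ordered 2 ways.
So the count is 2·(6)! = 1440.

1440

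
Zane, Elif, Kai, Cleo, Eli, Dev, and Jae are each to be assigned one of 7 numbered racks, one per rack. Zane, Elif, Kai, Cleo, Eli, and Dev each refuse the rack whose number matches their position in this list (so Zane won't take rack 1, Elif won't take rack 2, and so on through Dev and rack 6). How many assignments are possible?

Let Aᵢ (for 1 ≤ i ≤ 6) be the placements that put person i in their forbidden rack. Any j of these fix j positions, leaving (7−j)! ways to fill the rest, and there are C(6,j) ways to pick which j.
By inclusion–exclusion, the number of valid placements is Σ_{j=0}^{6} (−1)^j C(6,j)·(7−j)!.
Computing: 5040 − 4320 + 1800 − 480 + 90 − 12 + 1 = 2119.

2119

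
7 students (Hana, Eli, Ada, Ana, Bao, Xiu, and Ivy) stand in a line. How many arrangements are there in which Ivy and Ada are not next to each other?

Of the 7! = 5040 arrangements, those with Ivy and Ada adjacent number 2 × 6! = 1440 (treat the pair as a block with 2 internal orders).
Complementary counting: 5040 − 1440 = 3600.

3600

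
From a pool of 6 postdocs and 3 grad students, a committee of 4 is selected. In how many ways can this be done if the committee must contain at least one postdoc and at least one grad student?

With no constraint there are C(9,4) = 126 possible selections.
Subtract selections that omit an entire group: no postdocs → C(3,4) = 0; no grad students → C(6,4) = 15.
Both groups omitted at once is impossible, so 126 − 15 = 111.

111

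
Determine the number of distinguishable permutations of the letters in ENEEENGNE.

Letter multiplicities in ENEEENGNE: E×5, G×1, N×3.
The number of distinct arrangements is 9!/(5!·3!) = 362880/720 = 504.

504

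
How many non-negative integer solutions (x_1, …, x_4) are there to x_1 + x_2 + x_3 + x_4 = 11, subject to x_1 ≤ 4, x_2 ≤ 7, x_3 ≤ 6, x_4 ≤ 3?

116

Ignoring the caps, the number of non-negative solutions to x_1+…+x_4 = 11 is C(14,3) = 364.
Subtract solutions that violate a single cap (substitute x_i' = x_i − (cap_i+1)): x_1 ≥ 5 gives C(9,3) = 84; x_2 ≥ 8 gives C(6,3) = 20; x_3 ≥ 7 gives C(7,3) = 35; x_4 ≥ 4 gives C(10,3) = 120. Together 259.
Add back pairs where two caps are both exceeded: 0 + 0 + 10 + 0 + 0 + 1 = 11.
By inclusion–exclusion the count is 364 − 259 + 11 = 116.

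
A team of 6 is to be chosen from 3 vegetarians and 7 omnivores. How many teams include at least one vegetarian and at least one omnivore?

Unrestricted: C(10,6) = 210 ways to pick any 6 of the 10.
Subtract selections that omit an entire group: no vegetarians → C(7,6) = 7; no omnivores → C(3,6) = 0.
Both groups omitted at once is impossible, so 210 − 7 = 203.

203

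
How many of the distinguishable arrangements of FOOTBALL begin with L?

Fix L in the first position and arrange the remaining 7 letters.
Those 7 letters have O appearing twice, giving (7)!/(2!) = 2520.

2520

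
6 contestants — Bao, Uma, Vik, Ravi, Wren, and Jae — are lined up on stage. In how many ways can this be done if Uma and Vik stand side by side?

240

Treat {Uma, Vik} as a single unit. There are 5 units to order, and the pair itself can be ordered 2 ways.
So the count is 2·(5)! = 240.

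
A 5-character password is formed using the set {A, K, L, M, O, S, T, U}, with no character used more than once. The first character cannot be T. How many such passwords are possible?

5880

The first character has 8−1 = 7 choices (anything except T).
The remaining 4 characters are filled from the other 7 symbols without repetition: 7 × 6 × 5 × 4 = 840.
Total: 7 × 840 = 5880.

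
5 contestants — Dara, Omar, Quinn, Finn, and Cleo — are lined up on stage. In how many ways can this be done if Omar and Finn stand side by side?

Glue Omar and Finn into one block (2 internal orders), leaving 4 units to arrange in a row.
That gives 2 × 4! = 2 × 24 = 48.

48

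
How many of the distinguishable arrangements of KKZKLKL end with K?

60

With the last slot taken by K, it remains to arrange the other 6 letters (KZKLKL).
Those 6 letters have K appearing 3 times and L appearing twice, giving (6)!/(3!·2!) = 60.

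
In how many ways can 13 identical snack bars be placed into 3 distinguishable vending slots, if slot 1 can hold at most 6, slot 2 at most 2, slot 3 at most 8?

9

By stars and bars, unrestricted non-negative solutions to x_1+…+x_3 = 13 number C(13+2,2) = 105.
Subtract solutions that violate a single cap (substitute x_i' = x_i − (cap_i+1)): x_1 ≥ 7 gives C(8,2) = 28; x_2 ≥ 3 gives C(12,2) = 66; x_3 ≥ 9 gives C(6,2) = 15. Together 109.
Add back pairs where two caps are both exceeded: 10 + 0 + 3 = 13.
By inclusion–exclusion the count is 105 − 109 + 13 = 9.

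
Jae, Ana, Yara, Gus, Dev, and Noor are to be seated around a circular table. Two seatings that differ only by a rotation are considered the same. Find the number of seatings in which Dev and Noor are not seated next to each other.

Without the restriction there are (5)! = 120 seatings.
Those with Dev next to Noor: fuse the pair into one unit and seat 5 units around a circle — 2·(4)! = 48.
Subtracting, 120 − 48 = 72.

72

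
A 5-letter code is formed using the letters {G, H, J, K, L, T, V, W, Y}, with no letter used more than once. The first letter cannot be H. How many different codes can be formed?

The first letter has 9−1 = 8 choices (anything except H).
The remaining 4 letters are filled from the other 8 symbols without repetition: 8 × 7 × 6 × 5 = 1680.
Total: 8 × 1680 = 13440.

13440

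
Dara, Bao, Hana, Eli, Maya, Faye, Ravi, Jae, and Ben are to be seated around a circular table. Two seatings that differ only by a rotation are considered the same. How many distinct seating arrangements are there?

Around a circle, 9 distinct people have 9!/9 = (8)! = 40320 rotationally distinct seatings.

40320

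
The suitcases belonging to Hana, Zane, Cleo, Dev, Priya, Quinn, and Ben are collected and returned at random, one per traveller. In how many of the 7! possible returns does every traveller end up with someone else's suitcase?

1854

Count assignments avoiding every fixed point. For any j of the 7 travellers fixed to their own suitcase, the other 7−j can be arranged in (7−j)! ways.
By inclusion–exclusion this is Σ_{j=0}^{7} (−1)^j C(7,j)·(7−j)!.
Computing: 5040 − 5040 + 2520 − 840 + 210 − 42 + 7 − 1 = 1854.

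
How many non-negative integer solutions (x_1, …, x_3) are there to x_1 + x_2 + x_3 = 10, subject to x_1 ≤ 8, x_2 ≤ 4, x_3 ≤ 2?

12

By stars and bars, unrestricted non-negative solutions to x_1+…+x_3 = 10 number C(10+2,2) = 66.
Subtract solutions that violate a single cap (substitute x_i' = x_i − (cap_i+1)): x_1 ≥ 9 gives C(3,2) = 3; x_2 ≥ 5 gives C(7,2) = 21; x_3 ≥ 3 gives C(9,2) = 36. Together 60.
Add back pairs where two caps are both exceeded: 0 + 0 + 6 = 6.
By inclusion–exclusion the count is 66 − 60 + 6 = 12.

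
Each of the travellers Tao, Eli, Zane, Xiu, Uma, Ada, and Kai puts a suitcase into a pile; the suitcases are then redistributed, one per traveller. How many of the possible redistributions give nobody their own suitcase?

Count assignments avoiding every fixed point. For any j of the 7 travellers fixed to their own suitcase, the other 7−j can be arranged in (7−j)! ways.
By inclusion–exclusion this is Σ_{j=0}^{7} (−1)^j C(7,j)·(7−j)!.
Computing: 5040 − 5040 + 2520 − 840 + 210 − 42 + 7 − 1 = 1854.

1854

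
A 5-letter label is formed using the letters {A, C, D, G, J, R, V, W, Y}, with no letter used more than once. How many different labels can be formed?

Choose and order 5 of the 9 symbols: the first letter has 9 options, the next 8, and so on down to 5.
That product is 9 × 8 × 7 × 6 × 5 = 15120.

15120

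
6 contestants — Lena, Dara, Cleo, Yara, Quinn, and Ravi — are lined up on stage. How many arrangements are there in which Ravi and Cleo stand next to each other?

240

Treat {Ravi, Cleo} as a single unit. There are 5 units to order, and the pair itself can be ordered 2 ways.
That gives 2 × 5! = 2 × 120 = 240.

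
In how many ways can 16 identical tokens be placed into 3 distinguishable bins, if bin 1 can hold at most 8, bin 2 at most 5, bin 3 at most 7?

Ignoring the caps, the number of non-negative solutions to x_1+…+x_3 = 16 is C(18,2) = 153.
Subtract solutions that violate a single cap (substitute x_i' = x_i − (cap_i+1)): x_1 ≥ 9 gives C(9,2) = 36; x_2 ≥ 6 gives C(12,2) = 66; x_3 ≥ 8 gives C(10,2) = 45. Together 147.
Add back pairs where two caps are both exceeded: 3 + 0 + 6 = 9.
By inclusion–exclusion the count is 153 − 147 + 9 = 15.

15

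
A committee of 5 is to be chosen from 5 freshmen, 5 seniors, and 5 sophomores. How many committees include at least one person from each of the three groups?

Unrestricted: C(15,5) = 3003 ways to pick any 5 of the 15.
Subtract selections that omit an entire group: no freshmen → C(10,5) = 252; no seniors → C(10,5) = 252; no sophomores → C(10,5) = 252.
Add back selections omitting two groups (i.e. drawn from a single group): C(5,5) + C(5,5) + C(5,5) = 3.
By inclusion–exclusion: 3003 − 756 + 3 = 2250.

2250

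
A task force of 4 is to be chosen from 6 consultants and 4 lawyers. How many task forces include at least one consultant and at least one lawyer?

194

With no constraint there are C(10,4) = 210 possible selections.
Subtract selections that omit an entire group: no consultants → C(4,4) = 1; no lawyers → C(6,4) = 15.
Both groups omitted at once is impossible, so 210 − 16 = 194.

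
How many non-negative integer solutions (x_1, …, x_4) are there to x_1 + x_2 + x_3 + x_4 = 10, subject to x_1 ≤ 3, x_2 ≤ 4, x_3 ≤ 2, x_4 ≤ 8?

Ignoring the caps, the number of non-negative solutions to x_1+…+x_4 = 10 is C(13,3) = 286.
Subtract solutions that violate a single cap (substitute x_i' = x_i − (cap_i+1)): x_1 ≥ 4 gives C(9,3) = 84; x_2 ≥ 5 gives C(8,3) = 56; x_3 ≥ 3 gives C(10,3) = 120; x_4 ≥ 9 gives C(4,3) = 4. Together 264.
Add back pairs where two caps are both exceeded: 4 + 20 + 0 + 10 + 0 + 0 = 34.
By inclusion–exclusion the count is 286 − 264 + 34 = 56.

56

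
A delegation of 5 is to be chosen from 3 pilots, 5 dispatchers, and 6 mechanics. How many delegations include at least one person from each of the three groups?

Total 5-person selections from all 14: C(14,5) = 2002.
Subtract selections that omit an entire group: no pilots → C(11,5) = 462; no dispatchers → C(9,5) = 126; no mechanics → C(8,5) = 56.
Add back selections omitting two groups (i.e. drawn from a single group): C(3,5) + C(5,5) + C(6,5) = 7.
By inclusion–exclusion: 2002 − 644 + 7 = 1365.

1365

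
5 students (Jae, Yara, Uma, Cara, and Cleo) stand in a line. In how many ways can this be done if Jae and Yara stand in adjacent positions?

Glue Jae and Yara into one block (2 internal orders), leaving 4 units to arrange in a row.
That gives 2 × 4! = 2 × 24 = 48.

48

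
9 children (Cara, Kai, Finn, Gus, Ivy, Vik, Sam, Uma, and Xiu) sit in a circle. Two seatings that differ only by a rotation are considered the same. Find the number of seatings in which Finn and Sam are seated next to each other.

10080

Treat {Finn, Sam} as one unit (2 internal orders) and seat the resulting 8 units around the table: (7)! circular arrangements.
So 2 × (7)! = 2 × 5040 = 10080.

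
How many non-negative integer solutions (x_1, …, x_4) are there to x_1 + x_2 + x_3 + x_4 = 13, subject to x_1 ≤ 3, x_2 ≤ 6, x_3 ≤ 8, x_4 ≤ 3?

Without the upper bounds there are C(16,3) = 560 ways to split 13 among 4 variables.
Subtract solutions that violate a single cap (substitute x_i' = x_i − (cap_i+1)): x_1 ≥ 4 gives C(12,3) = 220; x_2 ≥ 7 gives C(9,3) = 84; x_3 ≥ 9 gives C(7,3) = 35; x_4 ≥ 4 gives C(12,3) = 220. Together 559.
Add back pairs where two caps are both exceeded: 10 + 1 + 56 + 0 + 10 + 1 = 78.
By inclusion–exclusion the count is 560 − 559 + 78 = 79.

79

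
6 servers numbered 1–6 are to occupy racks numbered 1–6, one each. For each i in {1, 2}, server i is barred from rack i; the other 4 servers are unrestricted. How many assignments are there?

504

Let Aᵢ (for i ∈ {1, 2}) be the placements that put server i in its forbidden rack. Any j of these fix j positions, leaving (6−j)! ways to fill the rest, and there are C(2,j) ways to pick which j.
By inclusion–exclusion, the number of valid placements is Σ_{j=0}^{2} (−1)^j C(2,j)·(6−j)!.
Computing: 720 − 240 + 24 = 504.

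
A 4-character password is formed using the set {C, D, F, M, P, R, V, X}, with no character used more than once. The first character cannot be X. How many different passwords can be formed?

The first character has 8−1 = 7 choices (anything except X).
The remaining 3 characters are filled from the other 7 symbols without repetition: 7 × 6 × 5 = 210.
Total: 7 × 210 = 1470.

1470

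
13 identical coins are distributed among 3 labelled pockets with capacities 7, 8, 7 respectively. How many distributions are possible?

48

Without the upper bounds there are C(15,2) = 105 ways to split 13 among 3 pockets.
Subtract solutions that violate a single cap (substitute x_i' = x_i − (cap_i+1)): x_1 ≥ 8 gives C(7,2) = 21; x_2 ≥ 9 gives C(6,2) = 15; x_3 ≥ 8 gives C(7,2) = 21. Together 57.
No two caps can be exceeded simultaneously, so the pair terms are all 0.
By inclusion–exclusion the count is 105 − 57 + 0 = 48.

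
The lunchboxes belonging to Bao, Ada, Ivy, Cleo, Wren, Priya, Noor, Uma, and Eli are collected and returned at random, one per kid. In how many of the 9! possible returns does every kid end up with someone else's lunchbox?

This is the derangement count D_9: permutations of 9 items with no fixed point.
By inclusion–exclusion this is Σ_{j=0}^{9} (−1)^j C(9,j)·(9−j)!.
Computing: 362880 − 362880 + 181440 − 60480 + 15120 − 3024 + 504 − 72 + 9 − 1 = 133496.

133496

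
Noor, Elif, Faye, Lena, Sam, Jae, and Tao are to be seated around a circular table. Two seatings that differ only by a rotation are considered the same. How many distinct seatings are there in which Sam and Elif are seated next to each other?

Glue Sam and Elif into a block (2 internal orders). Seating 6 units around a circle gives (5)! arrangements.
So 2 × (5)! = 2 × 120 = 240.

240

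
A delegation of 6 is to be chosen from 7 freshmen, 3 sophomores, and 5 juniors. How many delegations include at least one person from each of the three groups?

With no constraint there are C(15,6) = 5005 possible selections.
Subtract selections that omit an entire group: no freshmen → C(8,6) = 28; no sophomores → C(12,6) = 924; no juniors → C(10,6) = 210.
Add back selections omitting two groups (i.e. drawn from a single group): C(7,6) + C(3,6) + C(5,6) = 7.
By inclusion–exclusion: 5005 − 1162 + 7 = 3850.

3850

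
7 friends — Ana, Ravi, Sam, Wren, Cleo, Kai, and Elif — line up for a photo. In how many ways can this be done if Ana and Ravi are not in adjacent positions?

Of the 7! = 5040 arrangements, those with Ana and Ravi adjacent number 2 × 6! = 1440 (treat the pair as a block with 2 internal orders).
Complementary counting: 5040 − 1440 = 3600.

3600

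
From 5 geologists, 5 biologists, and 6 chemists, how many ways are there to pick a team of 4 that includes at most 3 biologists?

1815

Split by how many biologists are chosen (0 through 3).
Sum: C(5,0)·C(11,4) + C(5,1)·C(11,3) + C(5,2)·C(11,2) + C(5,3)·C(11,1) = 330 + 825 + 550 + 110 = 1815.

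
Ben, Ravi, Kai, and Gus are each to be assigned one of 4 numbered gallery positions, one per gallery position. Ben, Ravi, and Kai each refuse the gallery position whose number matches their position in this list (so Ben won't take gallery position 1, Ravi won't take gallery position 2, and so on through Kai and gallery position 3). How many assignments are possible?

11

Let Aᵢ (for i ∈ {1, 2, 3}) be the placements that put person i in their forbidden gallery position. Any j of these fix j positions, leaving (4−j)! ways to fill the rest, and there are C(3,j) ways to pick which j.
By inclusion–exclusion, the number of valid placements is Σ_{j=0}^{3} (−1)^j C(3,j)·(4−j)!.
Computing: 24 − 18 + 6 − 1 = 11.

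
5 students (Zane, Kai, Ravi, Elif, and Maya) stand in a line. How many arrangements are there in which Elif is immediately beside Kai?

48

Place the 3 others and the Elif-Kai pair as 4 objects in a line; the pair has 2 internal arrangements.
So the count is 2·(4)! = 48.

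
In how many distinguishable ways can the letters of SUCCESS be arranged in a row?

420

The 7 letters of SUCCESS have repeats: C appearing twice and S appearing 3 times.
So there are 7! / (3!·2!) = 420 distinguishable arrangements.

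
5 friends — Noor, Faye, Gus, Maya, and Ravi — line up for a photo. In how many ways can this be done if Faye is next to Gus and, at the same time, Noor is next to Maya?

Treat {Faye,Gus} as one block (2 orders) and {Noor,Maya} as another (2 orders).
That leaves 3 units to arrange: 2 × 2 × 3! = 4 × 6 = 24.

24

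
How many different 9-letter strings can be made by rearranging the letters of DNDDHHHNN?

DNDDHHHNN has 9 letters with D appearing 3 times, H appearing 3 times, and N appearing 3 times.
The number of distinct arrangements is 9!/(3!·3!·3!) = 362880/216 = 1680.

1680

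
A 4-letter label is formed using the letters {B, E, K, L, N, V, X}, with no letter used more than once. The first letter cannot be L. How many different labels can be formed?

720

The first letter has 7−1 = 6 choices (anything except L).
The remaining 3 letters are filled from the other 6 symbols without repetition: 6 × 5 × 4 = 120.
Total: 6 × 120 = 720.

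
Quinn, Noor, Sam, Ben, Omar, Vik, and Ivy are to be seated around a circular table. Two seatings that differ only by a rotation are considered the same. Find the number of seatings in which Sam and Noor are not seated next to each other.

Without the restriction there are (6)! = 720 seatings.
Those with Sam next to Noor: fuse the pair into one unit and seat 6 units around a circle — 2·(5)! = 240.
Subtracting, 720 − 240 = 480.

480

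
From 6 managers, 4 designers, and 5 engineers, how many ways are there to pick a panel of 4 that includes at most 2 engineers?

Split by how many engineers are chosen (0 through 2).
Sum: C(5,0)·C(10,4) + C(5,1)·C(10,3) + C(5,2)·C(10,2) = 210 + 600 + 450 = 1260.

1260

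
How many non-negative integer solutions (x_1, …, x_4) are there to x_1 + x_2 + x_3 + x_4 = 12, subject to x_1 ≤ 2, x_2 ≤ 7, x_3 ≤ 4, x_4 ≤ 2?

Ignoring the caps, the number of non-negative solutions to x_1+…+x_4 = 12 is C(15,3) = 455.
Subtract solutions that violate a single cap (substitute x_i' = x_i − (cap_i+1)): x_1 ≥ 3 gives C(12,3) = 220; x_2 ≥ 8 gives C(7,3) = 35; x_3 ≥ 5 gives C(10,3) = 120; x_4 ≥ 3 gives C(12,3) = 220. Together 595.
Add back pairs where two caps are both exceeded: 4 + 35 + 84 + 0 + 4 + 35 = 162.
Subtract triples: 0 + 0 + 4 + 0 = 4.
By inclusion–exclusion the count is 455 − 595 + 162 − 4 = 18.

18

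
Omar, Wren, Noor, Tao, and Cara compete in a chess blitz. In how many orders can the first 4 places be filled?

There are 5 choices for 1st place, 4 for 2nd, and so on down to 2 for position 4.
That gives 5 × 4 × 3 × 2 = 120.

120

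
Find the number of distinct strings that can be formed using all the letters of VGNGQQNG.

Letter multiplicities in VGNGQQNG: G×3, N×2, Q×2, V×1.
So there are 8! / (3!·2!·2!) = 1680 distinguishable arrangements.

1680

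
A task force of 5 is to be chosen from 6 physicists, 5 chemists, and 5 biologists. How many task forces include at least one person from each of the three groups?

Unrestricted: C(16,5) = 4368 ways to pick any 5 of the 16.
Subtract selections that omit an entire group: no physicists → C(10,5) = 252; no chemists → C(11,5) = 462; no biologists → C(11,5) = 462.
Add back selections omitting two groups (i.e. drawn from a single group): C(6,5) + C(5,5) + C(5,5) = 8.
By inclusion–exclusion: 4368 − 1176 + 8 = 3200.

3200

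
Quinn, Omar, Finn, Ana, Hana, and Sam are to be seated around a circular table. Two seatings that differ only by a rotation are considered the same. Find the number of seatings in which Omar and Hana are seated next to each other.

48

Glue Omar and Hana into a block (2 internal orders). Seating 5 units around a circle gives (4)! arrangements.
So 2 × (4)! = 2 × 24 = 48.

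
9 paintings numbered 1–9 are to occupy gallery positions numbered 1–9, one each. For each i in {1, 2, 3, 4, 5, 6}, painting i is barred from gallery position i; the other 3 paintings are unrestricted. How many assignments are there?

Let Aᵢ (for 1 ≤ i ≤ 6) be the placements that put painting i in its forbidden gallery position. Any j of these fix j positions, leaving (9−j)! ways to fill the rest, and there are C(6,j) ways to pick which j.
By inclusion–exclusion, the number of valid placements is Σ_{j=0}^{6} (−1)^j C(6,j)·(9−j)!.
Computing: 362880 − 241920 + 75600 − 14400 + 1800 − 144 + 6 = 183822.

183822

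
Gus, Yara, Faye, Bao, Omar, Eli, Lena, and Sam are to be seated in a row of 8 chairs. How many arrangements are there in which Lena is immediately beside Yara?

10080

Place the 6 others and the Lena-Yara pair as 7 objects in a line; the pair has 2 internal arrangements.
That gives 2 × 7! = 2 × 5040 = 10080.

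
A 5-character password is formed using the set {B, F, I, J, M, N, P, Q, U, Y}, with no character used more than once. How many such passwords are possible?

This is a permutation of 5 out of 10: P(10,5) = 10!/5!.
10 × 9 × 8 × 7 × 6 = 30240.

30240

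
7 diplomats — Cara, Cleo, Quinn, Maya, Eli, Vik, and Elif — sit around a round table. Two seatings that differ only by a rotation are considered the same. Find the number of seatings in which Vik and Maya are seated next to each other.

240

Treat {Vik, Maya} as one unit (2 internal orders) and seat the resulting 6 units around the table: (5)! circular arrangements.
So 2 × (5)! = 2 × 120 = 240.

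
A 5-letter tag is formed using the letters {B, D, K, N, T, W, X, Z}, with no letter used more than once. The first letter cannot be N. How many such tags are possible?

The first letter has 8−1 = 7 choices (anything except N).
The remaining 4 letters are filled from the other 7 symbols without repetition: 7 × 6 × 5 × 4 = 840.
Total: 7 × 840 = 5880.

5880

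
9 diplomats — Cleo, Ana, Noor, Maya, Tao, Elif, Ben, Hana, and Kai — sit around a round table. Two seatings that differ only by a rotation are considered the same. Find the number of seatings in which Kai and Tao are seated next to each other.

10080

Glue Kai and Tao into a block (2 internal orders). Seating 8 units around a circle gives (7)! arrangements.
So 2 × (7)! = 2 × 5040 = 10080.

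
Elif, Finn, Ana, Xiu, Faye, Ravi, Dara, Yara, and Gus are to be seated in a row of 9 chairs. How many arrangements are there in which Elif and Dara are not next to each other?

Of the 9! = 362880 arrangements, those with Elif and Dara adjacent number 2 × 8! = 80640 (treat the pair as a block with 2 internal orders).
Complementary counting: 362880 − 80640 = 282240.

282240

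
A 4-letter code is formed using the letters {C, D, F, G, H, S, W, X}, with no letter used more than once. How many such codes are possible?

With no repetition, fill the 4 letters in order: 8 choices, then 7, down to 5.
That product is 8 × 7 × 6 × 5 = 1680.

1680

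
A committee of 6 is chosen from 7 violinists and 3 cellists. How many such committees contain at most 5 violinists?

Split by how many violinists are chosen (0 through 5).
Sum: C(7,0)·C(3,6) + C(7,1)·C(3,5) + C(7,2)·C(3,4) + C(7,3)·C(3,3) + C(7,4)·C(3,2) + C(7,5)·C(3,1) = 0 + 0 + 0 + 35 + 105 + 63 = 203.

203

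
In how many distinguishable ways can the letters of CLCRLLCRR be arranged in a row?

Letter multiplicities in CLCRLLCRR: C×3, L×3, R×3.
So there are 9! / (3!·3!·3!) = 1680 distinguishable arrangements.

1680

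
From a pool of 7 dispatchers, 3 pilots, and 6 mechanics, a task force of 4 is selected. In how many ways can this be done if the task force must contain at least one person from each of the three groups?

Unrestricted: C(16,4) = 1820 ways to pick any 4 of the 16.
Selections missing a whole group: no dispatchers → C(9,4) = 126; no pilots → C(13,4) = 715; no mechanics → C(10,4) = 210.
Add back selections omitting two groups (i.e. drawn from a single group): C(7,4) + C(3,4) + C(6,4) = 50.
By inclusion–exclusion: 1820 − 1051 + 50 = 819.

819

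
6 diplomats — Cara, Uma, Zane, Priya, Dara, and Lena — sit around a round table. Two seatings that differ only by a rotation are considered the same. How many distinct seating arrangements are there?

Fix one person's seat to break rotational symmetry; the remaining 5 people can be arranged in (5)! = 120 ways.

120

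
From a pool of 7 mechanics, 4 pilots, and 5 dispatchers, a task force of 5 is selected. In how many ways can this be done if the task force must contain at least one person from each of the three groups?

Unrestricted: C(16,5) = 4368 ways to pick any 5 of the 16.
Selections missing a whole group: no mechanics → C(9,5) = 126; no pilots → C(12,5) = 792; no dispatchers → C(11,5) = 462.
Add back selections omitting two groups (i.e. drawn from a single group): C(7,5) + C(4,5) + C(5,5) = 22.
By inclusion–exclusion: 4368 − 1380 + 22 = 3010.

3010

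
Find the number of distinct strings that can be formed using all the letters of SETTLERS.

5040

The 8 letters of SETTLERS have repeats: E appearing twice, S appearing twice, and T appearing twice.
The number of distinct arrangements is 8!/(2!·2!·2!) = 40320/8 = 5040.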